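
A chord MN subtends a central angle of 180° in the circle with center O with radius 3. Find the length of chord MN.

Drop a perpendicular from the center to the chord, bisecting both the chord and the central angle.
Each half-chord = r sin(θ/2) = 3 sin(90°).
The full chord = 2 × 3 × sin(90°) = 6.

6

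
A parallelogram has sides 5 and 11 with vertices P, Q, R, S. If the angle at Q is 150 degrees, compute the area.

Area = 5 * 11 * sin(150°) = 55 * 1/2 = 55/2

55/2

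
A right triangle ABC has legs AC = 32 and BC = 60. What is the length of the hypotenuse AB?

In a right triangle, the square of the hypotenuse equals the sum of the squares of the two legs.
The legs are 32 and 60, so the hypotenuse = sqrt(1024 + 3600) = sqrt(4624) = 68.

68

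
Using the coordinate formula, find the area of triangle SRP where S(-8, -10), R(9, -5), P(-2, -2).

The Shoelace formula computes the area from vertex coordinates by summing cross products.
For vertices (-8,-10), (9,-5), (-2,-2):
Signed sum = -8*-5 - 9*-10 + 9*-2 - -2*-5 + -2*-10 - -8*-2
= 130 + -28 + 4 = 106
Area = (1/2)|106| = 53.

53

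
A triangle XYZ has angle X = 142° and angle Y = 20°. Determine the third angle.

By the triangle angle sum property, the three interior angles of any triangle add up to 180°.
We know angle X = 142° and angle Y = 20°, so their sum is 162°.
Therefore angle Z = 180° - 162° = 18°.

18 degrees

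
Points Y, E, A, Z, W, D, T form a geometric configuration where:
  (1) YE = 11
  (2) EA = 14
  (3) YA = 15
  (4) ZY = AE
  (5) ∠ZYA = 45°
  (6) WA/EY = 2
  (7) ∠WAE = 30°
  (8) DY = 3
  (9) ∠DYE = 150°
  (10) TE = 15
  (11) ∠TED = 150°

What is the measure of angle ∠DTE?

Step 1: By the law of cosines on triangle EYD: ED² = 11² + 3² − 2·11·3·cos(150°) = 187.16, so ED ≈ 13.68.
Step 2: By the law of cosines on triangle TED: TD² = 15² + 13.68² − 2·15·13.68·cos(150°) = 767.59, so TD ≈ 27.71.
Step 3: By the inverse law of cosines on triangle DTE: cos(∠DTE) = (27.71² + 15² − 13.68²) / (2·27.71·15) = 805.43/831.16 = 0.969, so ∠DTE = 14.29°.

Therefore, the measure of angle ∠DTE = 14.29°.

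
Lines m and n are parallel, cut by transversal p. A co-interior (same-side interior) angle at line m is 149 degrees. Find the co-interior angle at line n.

Co-interior angles sum to 180: 180 - 149 = 31 degrees.

31 degrees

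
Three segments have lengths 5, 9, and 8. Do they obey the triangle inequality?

Check all three triangle inequalities:
5 + 9 = 14 > 8 ✓
5 + 8 = 13 > 9 ✓
9 + 8 = 17 > 5 ✓
All conditions hold, so these sides form a valid triangle.

Yes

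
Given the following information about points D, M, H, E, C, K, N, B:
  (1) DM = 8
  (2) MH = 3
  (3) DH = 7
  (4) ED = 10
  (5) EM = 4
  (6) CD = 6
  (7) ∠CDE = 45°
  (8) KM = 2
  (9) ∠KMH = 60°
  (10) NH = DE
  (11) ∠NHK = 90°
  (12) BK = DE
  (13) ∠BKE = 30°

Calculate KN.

From the given relations: NH = DE = 10.
Step 1: By the law of cosines on triangle HMK: HK² = 3² + 2² − 2·3·2·cos(60°) = 7, so HK = √7.
Step 2: By the law of cosines on triangle KHN: KN² = √7² + 10² − 2·√7·10·cos(90°) = 107, so KN = √107.

Therefore, the length of KN = √107.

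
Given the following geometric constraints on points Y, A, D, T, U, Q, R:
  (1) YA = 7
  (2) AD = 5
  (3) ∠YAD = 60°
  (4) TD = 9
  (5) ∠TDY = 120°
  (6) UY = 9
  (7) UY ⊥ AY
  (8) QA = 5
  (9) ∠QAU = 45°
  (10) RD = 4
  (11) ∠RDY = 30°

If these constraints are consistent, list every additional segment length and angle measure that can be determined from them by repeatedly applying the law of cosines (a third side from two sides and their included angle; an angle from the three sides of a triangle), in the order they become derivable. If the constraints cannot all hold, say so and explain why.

The constraints are consistent. Derivable facts, in order:
After 1 step:
- AU = √130
- YD = √39
After 2 steps:
- UQ ≈ 8.62
- YR ≈ 3.43
- YT ≈ 13.27
- ∠ADY = 76.1°
- ∠AUY = 37.87°
- ∠AYD = 43.9°
- ∠UAY = 52.13°
After 3 steps:
- ∠AQU = 110.8°
- ∠AUQ = 24.2°
- ∠DRY = 114.28°
- ∠DTY = 24.04°
- ∠DYR = 35.72°
- ∠DYT = 35.96°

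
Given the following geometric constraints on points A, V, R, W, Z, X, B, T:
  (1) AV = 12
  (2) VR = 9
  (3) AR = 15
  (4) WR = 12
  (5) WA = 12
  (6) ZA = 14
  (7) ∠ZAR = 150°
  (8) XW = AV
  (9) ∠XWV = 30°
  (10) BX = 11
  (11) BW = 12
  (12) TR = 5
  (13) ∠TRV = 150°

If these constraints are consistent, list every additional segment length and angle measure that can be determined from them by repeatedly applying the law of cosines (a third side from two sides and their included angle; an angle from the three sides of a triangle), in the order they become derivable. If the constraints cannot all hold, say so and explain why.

The constraints are consistent. Derivable facts, in order:
After 1 step:
- RZ ≈ 28.01
- VT ≈ 13.56
- ∠ARV = 53.13°
- ∠ARW = 51.32°
- ∠AVR = 90°
- ∠AWR = 77.36°
- ∠BWX = 54.56°
- ∠BXW = 62.72°
- ∠RAV = 36.87°
- ∠RAW = 51.32°
- ∠WBX = 62.72°
After 2 steps:
- ∠ARZ = 14.47°
- ∠AZR = 15.53°
- ∠RTV = 19.38°
- ∠RVT = 10.62°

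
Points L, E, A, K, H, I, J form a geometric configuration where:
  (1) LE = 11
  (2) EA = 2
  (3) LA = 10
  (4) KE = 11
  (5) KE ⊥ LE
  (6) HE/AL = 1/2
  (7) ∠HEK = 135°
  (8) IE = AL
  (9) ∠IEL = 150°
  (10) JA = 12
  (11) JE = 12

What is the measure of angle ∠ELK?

Step 1: By the law of cosines on triangle LEK: LK² = 11² + 11² − 2·11·11·cos(90°) = 242, so LK = 11·√2.
Step 2: By the inverse law of cosines on triangle ELK: cos(∠ELK) = (11² + (11·√2)² − 11²) / (2·11·11·√2) = 242/342.24 = 0.7071, so ∠ELK = 45°.

Therefore, the measure of angle ∠ELK = 45°.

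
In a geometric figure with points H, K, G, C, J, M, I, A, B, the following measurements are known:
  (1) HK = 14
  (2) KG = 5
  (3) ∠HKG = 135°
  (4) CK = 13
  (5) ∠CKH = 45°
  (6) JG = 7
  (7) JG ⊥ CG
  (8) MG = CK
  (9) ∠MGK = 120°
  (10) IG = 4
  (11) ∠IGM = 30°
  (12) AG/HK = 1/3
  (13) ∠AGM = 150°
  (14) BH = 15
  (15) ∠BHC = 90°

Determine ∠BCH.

Step 1: By the law of cosines on triangle CKH: CH² = 13² + 14² − 2·13·14·cos(45°) = 107.61, so CH ≈ 10.37.
Step 2: By the law of cosines on triangle CHB: CB² = 10.37² + 15² − 2·10.37·15·cos(90°) = 332.61, so CB ≈ 18.24.
Step 3: By the inverse law of cosines on triangle BCH: cos(∠BCH) = (18.24² + 10.37² − 15²) / (2·18.24·10.37) = 215.23/378.38 = 0.5688, so ∠BCH = 55.33°.

Therefore, the measure of angle ∠BCH = 55.33°.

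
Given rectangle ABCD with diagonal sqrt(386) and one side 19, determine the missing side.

The diagonal of a rectangle forms a right triangle with the two sides.
Rearranging the Pythagorean theorem: missing side = sqrt(d^2 - known^2).
= sqrt(386 - 361) = sqrt(25) = 5.

5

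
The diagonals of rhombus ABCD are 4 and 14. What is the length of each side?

Half-diagonals are 2 and 7. side = sqrt(2^2 + 7^2) = sqrt(53)

sqrt(53)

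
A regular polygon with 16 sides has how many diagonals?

Total line segments between 16 vertices = C(16,2) = 120.
Subtract the 16 sides: 120 - 16 = 104 diagonals.

104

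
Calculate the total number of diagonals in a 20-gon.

Total line segments between 20 vertices = C(20,2) = 190.
Subtract the 20 sides: 190 - 20 = 170 diagonals.

170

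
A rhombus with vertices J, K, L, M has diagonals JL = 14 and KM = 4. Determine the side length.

Half-diagonals are 7 and 2. side = sqrt(7^2 + 2^2) = sqrt(53)

sqrt(53)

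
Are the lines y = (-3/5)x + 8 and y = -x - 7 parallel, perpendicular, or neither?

Slope of line 1: m1 = -3/5
Slope of line 2: m2 = -1
For parallel lines we need equal slopes: -3/5 != -1.
For perpendicular lines we need m1*m2 = -1: (-3/5)(-1) = 3/5 != -1.
Since neither condition holds, the lines are neither parallel nor perpendicular.

Neither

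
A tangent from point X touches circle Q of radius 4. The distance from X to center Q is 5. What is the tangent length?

The tangent, radius, and line from the external point to the center form a right triangle.
The right angle is where the tangent meets the radius.
By the Pythagorean theorem: tangent² + 4² = 5²
tangent² = 25 - 16 = 9
tangent = 3

3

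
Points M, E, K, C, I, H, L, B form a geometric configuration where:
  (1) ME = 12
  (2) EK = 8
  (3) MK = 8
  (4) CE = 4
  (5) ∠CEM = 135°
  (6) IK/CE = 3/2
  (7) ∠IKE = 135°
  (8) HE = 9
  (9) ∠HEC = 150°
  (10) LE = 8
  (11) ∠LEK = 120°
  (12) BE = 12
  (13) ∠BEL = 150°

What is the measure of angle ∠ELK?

Step 1: By the law of cosines on triangle LEK: LK² = 8² + 8² − 2·8·8·cos(120°) = 192, so LK = 8·√3.
Step 2: By the inverse law of cosines on triangle ELK: cos(∠ELK) = (8² + (8·√3)² − 8²) / (2·8·8·√3) = 192/221.7 = 0.866, so ∠ELK = 30°.

Therefore, the measure of angle ∠ELK = 30°.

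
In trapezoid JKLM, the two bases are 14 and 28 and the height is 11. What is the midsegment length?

The midsegment of a trapezoid = (base1 + base2) / 2
midsegment = (14 + 28) / 2
midsegment = 42 / 2
midsegment = 21

21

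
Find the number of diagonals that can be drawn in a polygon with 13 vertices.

Total line segments between 13 vertices = C(13,2) = 78.
Subtract the 13 sides: 78 - 13 = 65 diagonals.

65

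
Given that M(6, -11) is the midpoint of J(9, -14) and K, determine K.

Using the midpoint formula: M = ((x1 + x2)/2, (y1 + y2)/2)
We know M = (6, -11) and J = (9, -14)
For x: 6 = (9 + x2)/2, so x2 = 2*6 - 9 = 3
For y: -11 = (-14 + y2)/2, so y2 = 2*-11 - -14 = -8
K = (3, -8)

(3, -8)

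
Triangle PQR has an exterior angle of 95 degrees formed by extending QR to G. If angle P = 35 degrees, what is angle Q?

By the exterior angle theorem: exterior angle = sum of remote interior angles.
95 = 35 + angle Q
angle Q = 95 - 35 = 60 degrees

60 degrees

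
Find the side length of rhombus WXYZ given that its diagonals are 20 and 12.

Half-diagonals are 10 and 6. side = sqrt(10^2 + 6^2) = sqrt(136) = 2*sqrt(34)

2*sqrt(34)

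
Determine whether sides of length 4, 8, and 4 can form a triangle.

The longest side is 8. The other two sides sum to 4 + 4 = 8.
Since 8 ≤ 8, the two shorter sides cannot reach around to close the triangle.

No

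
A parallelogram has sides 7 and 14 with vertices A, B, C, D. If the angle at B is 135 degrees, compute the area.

Area = a * b * sin(theta)
Area = 7 * 14 * sin(135 degrees)
Area = 98 * sqrt(2)/2
Area = 49*sqrt(2)

49*sqrt(2)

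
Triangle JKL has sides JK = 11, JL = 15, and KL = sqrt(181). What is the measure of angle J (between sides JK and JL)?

When all three sides of a triangle are known, the law of cosines can be rearranged to find any angle.
cos(C) = (a² + b² - c²) / (2ab) gives cos(J) = 1/2.
Taking the inverse cosine: J = 60°.

60°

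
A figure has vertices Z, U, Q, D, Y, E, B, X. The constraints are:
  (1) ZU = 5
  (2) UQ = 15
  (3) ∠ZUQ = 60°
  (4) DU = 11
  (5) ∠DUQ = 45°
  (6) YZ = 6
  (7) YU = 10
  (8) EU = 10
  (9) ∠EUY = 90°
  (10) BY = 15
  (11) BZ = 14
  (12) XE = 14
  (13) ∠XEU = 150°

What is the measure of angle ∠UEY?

Step 1: By the law of cosines on triangle EUY: EY² = 10² + 10² − 2·10·10·cos(90°) = 200, so EY = 10·√2.
Step 2: By the inverse law of cosines on triangle UEY: cos(∠UEY) = (10² + (10·√2)² − 10²) / (2·10·10·√2) = 200/282.84 = 0.7071, so ∠UEY = 45°.

Therefore, the measure of angle ∠UEY = 45°.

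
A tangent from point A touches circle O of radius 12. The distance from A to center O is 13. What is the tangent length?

The tangent, radius, and line from the external point to the center form a right triangle.
The right angle is where the tangent meets the radius.
By the Pythagorean theorem: tangent² + 12² = 13²
tangent² = 169 - 144 = 25
tangent = 5

5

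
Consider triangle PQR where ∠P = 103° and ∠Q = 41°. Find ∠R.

angle R = 180 - 103 - 41 = 36 degrees.

36 degrees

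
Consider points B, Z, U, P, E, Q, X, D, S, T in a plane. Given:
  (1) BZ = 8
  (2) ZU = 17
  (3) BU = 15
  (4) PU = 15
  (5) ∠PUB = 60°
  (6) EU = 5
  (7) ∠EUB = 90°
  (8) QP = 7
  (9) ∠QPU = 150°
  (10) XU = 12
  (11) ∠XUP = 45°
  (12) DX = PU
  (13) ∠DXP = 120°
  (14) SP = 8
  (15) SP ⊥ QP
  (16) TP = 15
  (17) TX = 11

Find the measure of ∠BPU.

Step 1: By the law of cosines on triangle PUB: PB² = 15² + 15² − 2·15·15·cos(60°) = 225, so PB = 15.
Step 2: By the inverse law of cosines on triangle BPU: cos(∠BPU) = (15² + 15² − 15²) / (2·15·15) = 225/450 = 0.5, so ∠BPU = 60°.

Therefore, the measure of angle ∠BPU = 60°.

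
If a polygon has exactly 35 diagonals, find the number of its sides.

Using d = n(n - 3)/2, we solve 35 = n(n - 3)/2.
So n(n - 3) = 70.
Testing n = 10: 10 * 7 = 70 = 70. Correct.
The polygon has 10 sides.

10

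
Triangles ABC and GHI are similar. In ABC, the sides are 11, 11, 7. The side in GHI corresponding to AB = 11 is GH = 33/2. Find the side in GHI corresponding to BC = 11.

Similar triangles have proportional sides. Setting up the proportion:
GH / AB = HI / BC
33/2 / 11 = HI / 11
HI = 11 * 33/2 / 11 = 33/2.

33/2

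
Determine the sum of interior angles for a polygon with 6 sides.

The sum of interior angles of an n-sided polygon is (n - 2) * 180.
For n = 6: (6 - 2) * 180 = 4 * 180 = 720 degrees.

720 degrees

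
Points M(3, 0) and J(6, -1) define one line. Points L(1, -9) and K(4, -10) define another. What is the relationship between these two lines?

Slope of line 1: m1 = (-1 - 0)/(6 - 3) = -1/3 = -1/3
Slope of line 2: m2 = (-10 - -9)/(4 - 1) = -1/3 = -1/3
m1 = m2, so the lines are parallel.

Parallel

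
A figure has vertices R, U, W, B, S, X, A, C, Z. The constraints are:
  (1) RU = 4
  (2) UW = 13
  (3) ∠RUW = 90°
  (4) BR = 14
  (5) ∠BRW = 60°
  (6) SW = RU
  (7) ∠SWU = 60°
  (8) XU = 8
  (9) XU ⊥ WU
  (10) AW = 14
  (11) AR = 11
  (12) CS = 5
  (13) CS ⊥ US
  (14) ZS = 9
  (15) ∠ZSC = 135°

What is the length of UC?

From the given relations: SW = RU = 4.
Step 1: By the law of cosines on triangle UWS: US² = 13² + 4² − 2·13·4·cos(60°) = 133, so US = √133.
Step 2: By the law of cosines on triangle USC: UC² = √133² + 5² − 2·√133·5·cos(90°) = 158, so UC = √158.

Therefore, the length of UC = √158.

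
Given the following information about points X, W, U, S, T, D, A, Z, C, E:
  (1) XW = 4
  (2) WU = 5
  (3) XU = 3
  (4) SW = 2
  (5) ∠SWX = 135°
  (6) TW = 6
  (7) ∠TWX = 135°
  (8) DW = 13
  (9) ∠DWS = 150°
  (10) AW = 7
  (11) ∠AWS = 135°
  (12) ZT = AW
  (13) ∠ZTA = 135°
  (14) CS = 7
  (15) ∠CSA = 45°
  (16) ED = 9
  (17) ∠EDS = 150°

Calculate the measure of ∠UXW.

Step 1: By the inverse law of cosines on triangle UXW: cos(∠UXW) = (3² + 4² − 5²) / (2·3·4) = 0/24 = 0, so ∠UXW = 90°.

Therefore, the measure of angle ∠UXW = 90°.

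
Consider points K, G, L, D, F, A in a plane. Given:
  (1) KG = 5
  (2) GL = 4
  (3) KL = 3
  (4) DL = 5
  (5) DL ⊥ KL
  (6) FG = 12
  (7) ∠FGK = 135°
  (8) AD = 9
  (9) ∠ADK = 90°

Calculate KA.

Step 1: By the law of cosines on triangle DLK: DK² = 5² + 3² − 2·5·3·cos(90°) = 34, so DK = √34.
Step 2: By the law of cosines on triangle KDA: KA² = √34² + 9² − 2·√34·9·cos(90°) = 115, so KA = √115.

Therefore, the length of KA = √115.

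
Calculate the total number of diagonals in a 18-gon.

The number of diagonals in an n-gon is n(n - 3)/2.
For n = 18: 18(18 - 3)/2 = 18 × 15 / 2 = 135.

135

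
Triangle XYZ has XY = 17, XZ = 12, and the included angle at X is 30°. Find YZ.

When two sides and the included angle are known, the law of cosines gives the third side.
c^2 = a^2 + b^2 - 2ab cos(C) generalizes the Pythagorean theorem to non-right triangles.
Here: YZ^2 = 289 + 144 - 408*(sqrt(3)/2) = 433 - 204*sqrt(3)
YZ = sqrt(433 - 204*sqrt(3))

sqrt(433 - 204*sqrt(3))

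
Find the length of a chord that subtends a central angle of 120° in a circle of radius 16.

Drop a perpendicular from the center to the chord, bisecting both the chord and the central angle.
Each half-chord = r sin(θ/2) = 16 sin(60°).
The full chord = 2 × 16 × sin(60°) = 16*sqrt(3).

16*sqrt(3)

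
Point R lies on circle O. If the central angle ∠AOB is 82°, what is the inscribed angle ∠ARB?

By the inscribed angle theorem, the inscribed angle is half the central angle.
Inscribed angle = 82° / 2 = 41°

41°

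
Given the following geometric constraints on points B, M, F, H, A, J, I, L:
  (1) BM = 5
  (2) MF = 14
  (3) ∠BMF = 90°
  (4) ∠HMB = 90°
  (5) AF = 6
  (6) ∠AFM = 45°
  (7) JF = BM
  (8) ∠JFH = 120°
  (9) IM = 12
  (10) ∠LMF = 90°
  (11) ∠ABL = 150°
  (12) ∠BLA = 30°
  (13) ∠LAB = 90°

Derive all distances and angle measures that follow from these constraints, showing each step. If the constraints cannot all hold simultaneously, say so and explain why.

These constraints are not satisfiable: (11), (12) and (13) are the three interior angles of triangle ABL, which must sum to 180°, but 150° + 30° + 90° = 270°. No planar figure meets all of them, so nothing further can be derived.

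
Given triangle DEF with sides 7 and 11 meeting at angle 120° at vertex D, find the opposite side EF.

By the law of cosines: EF^2 = DE^2 + DF^2 - 2*DE*DF*cos(D)
EF^2 = 7^2 + 11^2 - 2*7*11*cos(120°)
EF^2 = 49 + 121 - 154*(-1/2)
EF^2 = 247
EF = sqrt(247)

sqrt(247)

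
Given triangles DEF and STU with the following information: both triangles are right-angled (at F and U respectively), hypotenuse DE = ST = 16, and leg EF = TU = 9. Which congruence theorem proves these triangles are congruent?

Consider the given information: both triangles are right-angled (at F and U respectively), hypotenuse DE = ST = 16, and leg EF = TU = 9
This is not SAS or ASA: SAS requires two sides and the included angle between them. ASA requires two angles and the side between them.
The correct criterion is HL. The hypotenuse and one leg of two right triangles are equal (Hypotenuse-Leg).

HL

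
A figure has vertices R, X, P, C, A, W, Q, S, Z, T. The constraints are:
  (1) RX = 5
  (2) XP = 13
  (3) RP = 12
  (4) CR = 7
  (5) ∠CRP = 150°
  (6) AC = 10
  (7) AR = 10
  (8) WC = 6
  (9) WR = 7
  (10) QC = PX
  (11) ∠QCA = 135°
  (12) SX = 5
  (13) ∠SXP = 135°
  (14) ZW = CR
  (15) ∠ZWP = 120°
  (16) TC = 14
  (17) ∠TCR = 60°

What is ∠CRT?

Step 1: By the law of cosines on triangle RCT: RT² = 7² + 14² − 2·7·14·cos(60°) = 147, so RT = 7·√3.
Step 2: By the inverse law of cosines on triangle CRT: cos(∠CRT) = (7² + (7·√3)² − 14²) / (2·7·7·√3) = 0/169.74 = 0, so ∠CRT = 90°.

Therefore, the measure of angle ∠CRT = 90°.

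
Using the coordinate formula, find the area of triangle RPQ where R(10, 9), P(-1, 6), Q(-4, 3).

Using the Shoelace formula for a triangle:
Area = (1/2)|x0(y1 - y2) + x1(y2 - y0) + x2(y0 - y1)|
Area = (1/2)|10(6 - 3) + -1(3 - 9) + -4(9 - 6)|
Area = (1/2)|30 + 6 + -12|
Area = (1/2)|24|
Area = (1/2)(24)
Area = 12

12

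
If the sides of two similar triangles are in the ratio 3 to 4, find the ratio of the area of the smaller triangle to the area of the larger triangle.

The ratio of areas of similar triangles equals the square of the side ratio.
Side ratio = 3:4
Area ratio = (3/4)^2 = 9/16 = 9:16

9:16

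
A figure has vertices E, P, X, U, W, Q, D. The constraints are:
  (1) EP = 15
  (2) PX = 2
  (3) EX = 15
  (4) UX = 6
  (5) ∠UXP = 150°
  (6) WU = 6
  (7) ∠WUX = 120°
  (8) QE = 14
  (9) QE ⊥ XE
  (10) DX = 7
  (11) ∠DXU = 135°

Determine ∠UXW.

Step 1: By the law of cosines on triangle XUW: XW² = 6² + 6² − 2·6·6·cos(120°) = 108, so XW = 6·√3.
Step 2: By the inverse law of cosines on triangle UXW: cos(∠UXW) = (6² + (6·√3)² − 6²) / (2·6·6·√3) = 108/124.71 = 0.866, so ∠UXW = 30°.

Therefore, the measure of angle ∠UXW = 30°.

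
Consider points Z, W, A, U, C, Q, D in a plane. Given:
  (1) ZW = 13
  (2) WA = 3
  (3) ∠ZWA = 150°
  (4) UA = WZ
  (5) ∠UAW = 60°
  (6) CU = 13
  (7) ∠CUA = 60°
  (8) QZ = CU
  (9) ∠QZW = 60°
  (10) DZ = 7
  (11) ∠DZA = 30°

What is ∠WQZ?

From the given relations: QZ = CU = 13.
Step 1: By the law of cosines on triangle QZW: QW² = 13² + 13² − 2·13·13·cos(60°) = 169, so QW = 13.
Step 2: By the inverse law of cosines on triangle WQZ: cos(∠WQZ) = (13² + 13² − 13²) / (2·13·13) = 169/338 = 0.5, so ∠WQZ = 60°.

Therefore, the measure of angle ∠WQZ = 60°.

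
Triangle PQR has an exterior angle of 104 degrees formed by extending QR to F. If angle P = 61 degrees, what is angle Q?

angle Q = 104 - 61 = 43 degrees (exterior angle theorem).

43 degrees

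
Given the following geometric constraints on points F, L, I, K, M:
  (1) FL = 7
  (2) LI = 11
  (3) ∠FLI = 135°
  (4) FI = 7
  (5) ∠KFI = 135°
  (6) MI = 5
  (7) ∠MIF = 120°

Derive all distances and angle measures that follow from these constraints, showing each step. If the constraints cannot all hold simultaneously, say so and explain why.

These constraints are not satisfiable: (1), (2) and (4) fix all three sides of triangle FLI, so by the law of cosines cos(∠FLI) = (7² + 11² − 7²) / (2·7·11) = 0.7857, i.e. ∠FLI ≈ 38.21°, which contradicts (3) ∠FLI = 135°. No planar figure meets all of them, so nothing further can be derived.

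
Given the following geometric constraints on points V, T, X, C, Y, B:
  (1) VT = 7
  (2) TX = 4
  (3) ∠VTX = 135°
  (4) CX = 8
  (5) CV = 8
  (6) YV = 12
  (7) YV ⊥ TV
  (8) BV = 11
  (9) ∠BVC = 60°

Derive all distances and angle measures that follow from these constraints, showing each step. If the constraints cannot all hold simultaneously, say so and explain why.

The constraints are consistent.

Step 1: From VT = 7, TX = 4, and ∠VTX = 135°, by the law of cosines:
  VX² = VT² + TX² - 2·VT·TX·cos(135°) = 49 + 16 + 39.6 = 104.6
  VX ≈ 10.23

Step 2: From TV = 7, VY = 12, and ∠TVY = 90°, by the law of cosines:
  TY² = TV² + VY² - 2·TV·VY·cos(90°) = 49 + 144 - 0 = 193
  TY = √193

Step 3: From CV = 8, VB = 11, and ∠CVB = 60°, by the law of cosines:
  CB² = CV² + VB² - 2·CV·VB·cos(60°) = 64 + 121 - 88 = 97
  CB = √97

Step 4: From VC = 8, VX = 10.23, CX = 8, by the inverse law of cosines:
  cos(∠CVX) = (VC² + VX² - CX²) / (2·VC·VX)
  ∠CVX = 50.27°

Step 5: From VT = 7, VX = 10.23, TX = 4, by the inverse law of cosines:
  cos(∠TVX) = (VT² + VX² - TX²) / (2·VT·VX)
  ∠TVX = 16.05°

Step 6: From TV = 7, TY = √193, VY = 12, by the inverse law of cosines:
  cos(∠VTY) = (TV² + TY² - VY²) / (2·TV·TY)
  ∠VTY = 59.74°

Step 7: From XC = 8, XV = 10.23, CV = 8, by the inverse law of cosines:
  cos(∠CXV) = (XC² + XV² - CV²) / (2·XC·XV)
  ∠CXV = 50.27°

Step 8: From XT = 4, XV = 10.23, TV = 7, by the inverse law of cosines:
  cos(∠TXV) = (XT² + XV² - TV²) / (2·XT·XV)
  ∠TXV = 28.95°

Step 9: From CB = √97, CV = 8, BV = 11, by the inverse law of cosines:
  cos(∠BCV) = (CB² + CV² - BV²) / (2·CB·CV)
  ∠BCV = 75.3°

Step 10: From CV = 8, CX = 8, VX = 10.23, by the inverse law of cosines:
  cos(∠VCX) = (CV² + CX² - VX²) / (2·CV·CX)
  ∠VCX = 79.47°

Step 11: From YT = √193, YV = 12, TV = 7, by the inverse law of cosines:
  cos(∠TYV) = (YT² + YV² - TV²) / (2·YT·YV)
  ∠TYV = 30.26°

Step 12: From BC = √97, BV = 11, CV = 8, by the inverse law of cosines:
  cos(∠CBV) = (BC² + BV² - CV²) / (2·BC·BV)
  ∠CBV = 44.7°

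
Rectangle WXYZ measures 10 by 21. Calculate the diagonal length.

A rectangle's diagonal splits it into two right triangles, with the diagonal as the hypotenuse.
By the Pythagorean theorem, d^2 = 10^2 + 21^2 = 541.
Therefore d = sqrt(541).

sqrt(541)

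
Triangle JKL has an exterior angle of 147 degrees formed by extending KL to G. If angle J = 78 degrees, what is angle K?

By the exterior angle theorem: exterior angle = sum of remote interior angles.
147 = 78 + angle K
angle K = 147 - 78 = 69 degrees

69 degrees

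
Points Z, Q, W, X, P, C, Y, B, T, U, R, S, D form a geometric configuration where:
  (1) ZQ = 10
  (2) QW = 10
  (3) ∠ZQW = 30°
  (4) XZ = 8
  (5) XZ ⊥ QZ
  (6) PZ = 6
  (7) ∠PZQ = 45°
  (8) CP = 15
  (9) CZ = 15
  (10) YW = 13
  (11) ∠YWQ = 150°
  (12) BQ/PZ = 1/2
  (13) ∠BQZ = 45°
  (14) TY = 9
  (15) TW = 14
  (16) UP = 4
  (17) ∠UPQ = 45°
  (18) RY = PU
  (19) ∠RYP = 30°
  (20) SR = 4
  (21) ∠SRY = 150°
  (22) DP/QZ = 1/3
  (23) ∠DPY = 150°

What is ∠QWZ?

Step 1: By the law of cosines on triangle WQZ: WZ² = 10² + 10² − 2·10·10·cos(30°) = 26.79, so WZ ≈ 5.18.
Step 2: By the inverse law of cosines on triangle QWZ: cos(∠QWZ) = (10² + 5.18² − 10²) / (2·10·5.18) = 26.79/103.53 = 0.2588, so ∠QWZ = 75°.

Therefore, the measure of angle ∠QWZ = 75°.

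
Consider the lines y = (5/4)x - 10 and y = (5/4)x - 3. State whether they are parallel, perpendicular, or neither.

Slope of line 1: m1 = 5/4
Slope of line 2: m2 = 5/4
Two lines are parallel if and only if they have equal slopes (or both are vertical).
Here m1 = m2 = 5/4, confirming the lines are parallel.

Parallel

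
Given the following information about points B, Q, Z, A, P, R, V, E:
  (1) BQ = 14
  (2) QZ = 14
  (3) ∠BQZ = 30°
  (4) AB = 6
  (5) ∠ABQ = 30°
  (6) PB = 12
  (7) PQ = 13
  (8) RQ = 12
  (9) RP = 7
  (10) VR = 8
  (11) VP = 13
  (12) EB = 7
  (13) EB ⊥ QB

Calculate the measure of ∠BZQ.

Step 1: By the law of cosines on triangle ZQB: ZB² = 14² + 14² − 2·14·14·cos(30°) = 52.52, so ZB ≈ 7.25.
Step 2: By the inverse law of cosines on triangle BZQ: cos(∠BZQ) = (7.25² + 14² − 14²) / (2·7.25·14) = 52.52/202.91 = 0.2588, so ∠BZQ = 75°.

Therefore, the measure of angle ∠BZQ = 75°.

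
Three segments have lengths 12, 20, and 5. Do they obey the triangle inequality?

No.
The triangle inequality is violated: 12 + 5 = 17 ≤ 20.
These lengths cannot form a triangle.

No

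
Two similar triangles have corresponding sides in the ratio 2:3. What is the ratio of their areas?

The ratio of areas of similar triangles equals the square of the side ratio.
Side ratio = 2:3
Area ratio = (2/3)^2 = 4/9 = 4:9

4:9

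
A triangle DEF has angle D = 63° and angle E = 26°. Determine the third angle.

The interior angles sum to 180°: angle F = 180 - 63 - 26 = 91°.
The triangle is obtuse (angles 63°, 26°, 91°).

91 degrees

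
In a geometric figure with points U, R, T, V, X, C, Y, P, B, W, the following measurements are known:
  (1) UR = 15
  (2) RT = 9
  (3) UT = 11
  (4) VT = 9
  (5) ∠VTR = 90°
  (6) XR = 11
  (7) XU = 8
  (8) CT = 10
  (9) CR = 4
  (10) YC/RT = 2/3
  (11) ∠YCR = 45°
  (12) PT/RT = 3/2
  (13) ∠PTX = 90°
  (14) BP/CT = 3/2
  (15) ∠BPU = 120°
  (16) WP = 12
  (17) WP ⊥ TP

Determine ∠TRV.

Step 1: By the law of cosines on triangle RTV: RV² = 9² + 9² − 2·9·9·cos(90°) = 162, so RV = 9·√2.
Step 2: By the inverse law of cosines on triangle TRV: cos(∠TRV) = (9² + (9·√2)² − 9²) / (2·9·9·√2) = 162/229.1 = 0.7071, so ∠TRV = 45°.

Therefore, the measure of angle ∠TRV = 45°.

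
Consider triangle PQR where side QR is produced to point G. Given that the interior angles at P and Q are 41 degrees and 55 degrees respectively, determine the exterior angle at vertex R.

Exterior angle = 41 + 55 = 96 degrees (exterior angle theorem).

96 degrees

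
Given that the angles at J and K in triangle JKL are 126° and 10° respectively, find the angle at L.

By the triangle angle sum property, the three interior angles of any triangle add up to 180°.
We know angle J = 126° and angle K = 10°, so their sum is 136°.
Therefore angle L = 180° - 136° = 44°.

44 degrees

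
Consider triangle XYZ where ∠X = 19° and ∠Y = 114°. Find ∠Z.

The interior angles sum to 180°: angle Z = 180 - 19 - 114 = 47°.
The triangle is obtuse (angles 19°, 114°, 47°).

47 degrees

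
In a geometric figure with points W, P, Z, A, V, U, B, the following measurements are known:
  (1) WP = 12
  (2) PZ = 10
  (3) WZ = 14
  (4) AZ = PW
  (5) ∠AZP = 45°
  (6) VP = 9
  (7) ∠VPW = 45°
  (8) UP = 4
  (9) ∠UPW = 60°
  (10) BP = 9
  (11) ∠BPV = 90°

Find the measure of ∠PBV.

Step 1: By the law of cosines on triangle BPV: BV² = 9² + 9² − 2·9·9·cos(90°) = 162, so BV = 9·√2.
Step 2: By the inverse law of cosines on triangle PBV: cos(∠PBV) = (9² + (9·√2)² − 9²) / (2·9·9·√2) = 162/229.1 = 0.7071, so ∠PBV = 45°.

Therefore, the measure of angle ∠PBV = 45°.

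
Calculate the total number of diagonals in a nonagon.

The number of diagonals in an n-gon is n(n - 3)/2.
For n = 9: 9(9 - 3)/2 = 9 × 6 / 2 = 27.

27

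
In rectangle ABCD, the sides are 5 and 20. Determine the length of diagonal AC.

Using the Pythagorean theorem:
d² = 5² + 20² = 25 + 400 = 425
d = sqrt(425) = 5*sqrt(17)

5*sqrt(17)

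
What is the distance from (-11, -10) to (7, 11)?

d = sqrt((7 - -11)^2 + (11 - -10)^2)
d = sqrt(18^2 + 21^2)
d = sqrt(324 + 441)
d = sqrt(765) = 3*sqrt(85)

3*sqrt(85)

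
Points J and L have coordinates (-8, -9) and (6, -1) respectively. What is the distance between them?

d = sqrt((6 - -8)^2 + (-1 - -9)^2)
d = sqrt(14^2 + 8^2)
d = sqrt(196 + 64)
d = sqrt(260) = 2*sqrt(65)

2*sqrt(65)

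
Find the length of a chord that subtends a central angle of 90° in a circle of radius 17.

Chord = 2(17) sin(45°) = 17*sqrt(2)

17*sqrt(2)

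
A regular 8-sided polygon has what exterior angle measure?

Each exterior angle of a regular n-gon is 360 / n.
For n = 8: 360 / 8 = 45 degrees.

45 degrees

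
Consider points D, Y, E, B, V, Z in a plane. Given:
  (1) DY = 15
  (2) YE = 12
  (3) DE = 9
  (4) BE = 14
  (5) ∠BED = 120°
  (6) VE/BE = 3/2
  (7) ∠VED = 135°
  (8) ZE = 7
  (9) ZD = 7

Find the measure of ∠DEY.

Step 1: By the inverse law of cosines on triangle DEY: cos(∠DEY) = (9² + 12² − 15²) / (2·9·12) = 0/216 = 0, so ∠DEY = 90°.

Therefore, the measure of angle ∠DEY = 90°.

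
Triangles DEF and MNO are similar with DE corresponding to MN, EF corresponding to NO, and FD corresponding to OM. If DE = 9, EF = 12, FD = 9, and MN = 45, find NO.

Similar triangles have proportional sides. Setting up the proportion:
MN / DE = NO / EF
45 / 9 = NO / 12
NO = 12 * 45 / 9 = 60.

60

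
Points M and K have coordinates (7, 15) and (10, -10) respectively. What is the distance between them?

d = sqrt((10 - 7)^2 + (-10 - 15)^2)
d = sqrt(3^2 + -25^2)
d = sqrt(9 + 625)
d = sqrt(634)

sqrt(634)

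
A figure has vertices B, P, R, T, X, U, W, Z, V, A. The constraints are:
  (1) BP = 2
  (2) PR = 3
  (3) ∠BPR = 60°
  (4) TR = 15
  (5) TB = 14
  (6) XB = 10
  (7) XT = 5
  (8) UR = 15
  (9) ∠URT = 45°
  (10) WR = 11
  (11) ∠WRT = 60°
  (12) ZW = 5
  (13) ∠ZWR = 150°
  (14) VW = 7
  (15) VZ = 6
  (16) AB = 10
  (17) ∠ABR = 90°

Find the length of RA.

Step 1: By the law of cosines on triangle BPR: BR² = 2² + 3² − 2·2·3·cos(60°) = 7, so BR = √7.
Step 2: By the law of cosines on triangle RBA: RA² = √7² + 10² − 2·√7·10·cos(90°) = 107, so RA = √107.

Therefore, the length of RA = √107.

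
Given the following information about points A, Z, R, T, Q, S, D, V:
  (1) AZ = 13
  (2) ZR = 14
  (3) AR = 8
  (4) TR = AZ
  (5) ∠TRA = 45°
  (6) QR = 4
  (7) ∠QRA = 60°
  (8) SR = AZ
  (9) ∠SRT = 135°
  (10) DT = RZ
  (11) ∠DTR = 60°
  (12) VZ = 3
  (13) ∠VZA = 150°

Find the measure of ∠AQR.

Step 1: By the law of cosines on triangle QRA: QA² = 4² + 8² − 2·4·8·cos(60°) = 48, so QA = 4·√3.
Step 2: By the inverse law of cosines on triangle AQR: cos(∠AQR) = ((4·√3)² + 4² − 8²) / (2·4·√3·4) = 0/55.43 = 0, so ∠AQR = 90°.

Therefore, the measure of angle ∠AQR = 90°.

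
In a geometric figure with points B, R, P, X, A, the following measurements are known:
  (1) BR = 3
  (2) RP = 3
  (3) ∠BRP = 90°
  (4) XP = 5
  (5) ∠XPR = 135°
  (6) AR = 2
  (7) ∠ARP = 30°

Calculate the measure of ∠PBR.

Step 1: By the law of cosines on triangle BRP: BP² = 3² + 3² − 2·3·3·cos(90°) = 18, so BP = 3·√2.
Step 2: By the inverse law of cosines on triangle PBR: cos(∠PBR) = ((3·√2)² + 3² − 3²) / (2·3·√2·3) = 18/25.46 = 0.7071, so ∠PBR = 45°.

Therefore, the measure of angle ∠PBR = 45°.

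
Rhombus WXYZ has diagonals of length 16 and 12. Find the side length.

The diagonals of a rhombus bisect each other at right angles.
Half-diagonals: 16/2 = 8 and 12/2 = 6
side = sqrt(8^2 + 6^2)
side = sqrt(64 + 36)
side = sqrt(100) = 10

10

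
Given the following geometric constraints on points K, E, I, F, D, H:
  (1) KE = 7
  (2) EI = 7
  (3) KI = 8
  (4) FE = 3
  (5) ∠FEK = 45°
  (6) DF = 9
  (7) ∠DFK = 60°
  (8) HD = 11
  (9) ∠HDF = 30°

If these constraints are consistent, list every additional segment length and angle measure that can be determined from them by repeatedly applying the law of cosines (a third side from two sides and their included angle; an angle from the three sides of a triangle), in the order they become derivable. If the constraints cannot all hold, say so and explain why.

The constraints are consistent. Derivable facts, in order:
After 1 step:
- FH ≈ 5.53
- KF ≈ 5.32
- ∠EIK = 55.15°
- ∠EKI = 55.15°
- ∠IEK = 69.7°
After 2 steps:
- KD ≈ 7.84
- ∠DFH = 95.47°
- ∠DHF = 54.53°
- ∠EFK = 111.5°
- ∠EKF = 23.5°
After 3 steps:
- ∠DKF = 83.99°
- ∠FDK = 36.01°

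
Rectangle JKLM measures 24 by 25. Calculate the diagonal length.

d = sqrt(24^2 + 25^2) = sqrt(1201)

sqrt(1201)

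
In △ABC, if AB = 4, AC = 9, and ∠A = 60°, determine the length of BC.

When two sides and the included angle are known, the law of cosines gives the third side.
c^2 = a^2 + b^2 - 2ab cos(C) generalizes the Pythagorean theorem to non-right triangles.
Here: BC^2 = 16 + 81 - 72*(1/2) = 61
BC = sqrt(61)

sqrt(61)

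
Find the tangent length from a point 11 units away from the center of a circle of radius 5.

tangent = √(d² - r²) = √(11² - 5²) = √(121 - 25) = √96 = 4*sqrt(6)

4*sqrt(6)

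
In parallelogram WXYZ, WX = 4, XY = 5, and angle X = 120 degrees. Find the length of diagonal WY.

Law of cosines: d^2 = 4^2 + 5^2 - 2(4)(5)cos(120°) = 61, so d = sqrt(61).

sqrt(61)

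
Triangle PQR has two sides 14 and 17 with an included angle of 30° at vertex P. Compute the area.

Area = (1/2)(14)(17) sin(30°) = (1/2)(14)(17)(1/2) = 119/2

119/2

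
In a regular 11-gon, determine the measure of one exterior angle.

Each exterior angle of a regular n-gon is 360 / n.
For n = 11: 360 / 11 = 360/11 degrees.

360/11 degrees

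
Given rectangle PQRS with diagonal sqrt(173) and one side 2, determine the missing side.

Using the Pythagorean theorem: d^2 = a^2 + b^2
b^2 = d^2 - a^2
b^2 = 173 - 4
b^2 = 169
b = sqrt(169) = 13

13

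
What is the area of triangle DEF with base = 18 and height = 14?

Area = (1/2) * base * height
Area = (1/2) * 18 * 14
Area = 126

126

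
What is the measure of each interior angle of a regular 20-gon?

Each interior angle of a regular n-gon is (n - 2) * 180 / n.
For n = 20: (20 - 2) * 180 / 20 = 3240/20 = 162 degrees.

162 degrees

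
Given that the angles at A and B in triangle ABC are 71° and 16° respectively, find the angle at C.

angle C = 180 - 71 - 16 = 93 degrees.

93 degrees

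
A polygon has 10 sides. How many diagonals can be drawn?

The number of diagonals in an n-gon is n(n - 3)/2.
For n = 10: 10(10 - 3)/2 = 10 × 7 / 2 = 35.

35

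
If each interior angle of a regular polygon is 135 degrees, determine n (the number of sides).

Each interior angle of a regular n-gon is (n - 2) * 180 / n.
Setting this equal to 135:
(n - 2) * 180 / n = 135
Each exterior angle = 180 - 135 = 45 degrees.
Since exterior angles sum to 360: n = 360 / 45 = 8.

8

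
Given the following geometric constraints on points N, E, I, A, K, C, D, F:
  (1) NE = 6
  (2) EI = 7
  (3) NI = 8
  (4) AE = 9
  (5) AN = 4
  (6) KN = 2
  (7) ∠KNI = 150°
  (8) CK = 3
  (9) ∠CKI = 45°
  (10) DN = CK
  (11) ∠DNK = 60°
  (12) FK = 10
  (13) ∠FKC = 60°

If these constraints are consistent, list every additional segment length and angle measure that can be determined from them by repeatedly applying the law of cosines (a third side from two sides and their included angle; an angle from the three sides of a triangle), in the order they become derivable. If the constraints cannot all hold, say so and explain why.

The constraints are consistent. Derivable facts, in order:
After 1 step:
- CF = √79
- IK ≈ 9.78
- KD = √7
- ∠AEN = 20.74°
- ∠ANE = 127.17°
- ∠EAN = 32.09°
- ∠EIN = 46.57°
- ∠ENI = 57.91°
- ∠IEN = 75.52°
After 2 steps:
- IC ≈ 7.95
- ∠CFK = 17°
- ∠DKN = 79.11°
- ∠FCK = 103°
- ∠IKN = 24.13°
- ∠KDN = 40.89°
- ∠KIN = 5.87°
After 3 steps:
- ∠CIK = 15.48°
- ∠ICK = 119.52°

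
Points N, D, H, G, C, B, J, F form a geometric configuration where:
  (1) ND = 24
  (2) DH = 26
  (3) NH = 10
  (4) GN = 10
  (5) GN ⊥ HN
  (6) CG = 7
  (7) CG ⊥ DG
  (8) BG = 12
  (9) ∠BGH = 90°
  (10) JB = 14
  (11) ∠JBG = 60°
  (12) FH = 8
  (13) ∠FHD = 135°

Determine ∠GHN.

Step 1: By the law of cosines on triangle HNG: HG² = 10² + 10² − 2·10·10·cos(90°) = 200, so HG = 10·√2.
Step 2: By the inverse law of cosines on triangle GHN: cos(∠GHN) = ((10·√2)² + 10² − 10²) / (2·10·√2·10) = 200/282.84 = 0.7071, so ∠GHN = 45°.

Therefore, the measure of angle ∠GHN = 45°.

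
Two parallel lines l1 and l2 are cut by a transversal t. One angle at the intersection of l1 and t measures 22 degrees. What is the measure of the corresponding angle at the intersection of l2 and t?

Corresponding angles are equal: 22 degrees.

22 degrees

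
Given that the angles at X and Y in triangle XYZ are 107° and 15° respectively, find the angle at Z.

Let angle Z = x. Then 107 + 15 + x = 180.
x = 180 - 122 = 58 degrees.

58 degrees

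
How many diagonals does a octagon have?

The number of diagonals in an n-gon is n(n - 3)/2.
For n = 8: 8(8 - 3)/2 = 8 × 5 / 2 = 20.

20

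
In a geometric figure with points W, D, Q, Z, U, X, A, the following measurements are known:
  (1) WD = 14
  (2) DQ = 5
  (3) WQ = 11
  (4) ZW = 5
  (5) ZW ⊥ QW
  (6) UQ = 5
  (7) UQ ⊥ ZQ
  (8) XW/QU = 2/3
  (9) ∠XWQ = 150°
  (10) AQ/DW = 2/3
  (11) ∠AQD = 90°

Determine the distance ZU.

Step 1: By the law of cosines on triangle ZWQ: ZQ² = 5² + 11² − 2·5·11·cos(90°) = 146, so ZQ = √146.
Step 2: By the law of cosines on triangle ZQU: ZU² = √146² + 5² − 2·√146·5·cos(90°) = 171, so ZU = 3·√19.

Therefore, the length of ZU = 3·√19.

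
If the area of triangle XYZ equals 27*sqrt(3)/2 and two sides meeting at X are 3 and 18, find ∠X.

sin(C) = 2 * 27*sqrt(3)/2 / (3 * 18) = sqrt(3)/2, so C = arcsin(sqrt(3)/2) = 60°.
Since sin(180° - C) = sin(C), the obtuse angle 120° gives the same area, so C = 60° or C = 120°.

60° or 120°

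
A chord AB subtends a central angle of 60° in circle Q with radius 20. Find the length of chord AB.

Drop a perpendicular from the center to the chord, bisecting both the chord and the central angle.
Each half-chord = r sin(θ/2) = 20 sin(30°).
The full chord = 2 × 20 × sin(30°) = 20.

20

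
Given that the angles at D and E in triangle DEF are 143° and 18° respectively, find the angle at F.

angle F = 180 - 143 - 18 = 19 degrees.

19 degrees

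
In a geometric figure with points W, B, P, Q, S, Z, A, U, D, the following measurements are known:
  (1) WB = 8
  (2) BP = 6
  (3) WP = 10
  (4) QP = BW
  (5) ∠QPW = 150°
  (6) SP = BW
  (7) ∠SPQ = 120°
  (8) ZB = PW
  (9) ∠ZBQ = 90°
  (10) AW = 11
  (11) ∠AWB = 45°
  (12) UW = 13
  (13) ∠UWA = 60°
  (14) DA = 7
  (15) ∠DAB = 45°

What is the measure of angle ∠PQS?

From the given relations: QP = BW = 8; SP = BW = 8.
Step 1: By the law of cosines on triangle QPS: QS² = 8² + 8² − 2·8·8·cos(120°) = 192, so QS = 8·√3.
Step 2: By the inverse law of cosines on triangle PQS: cos(∠PQS) = (8² + (8·√3)² − 8²) / (2·8·8·√3) = 192/221.7 = 0.866, so ∠PQS = 30°.

Therefore, the measure of angle ∠PQS = 30°.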